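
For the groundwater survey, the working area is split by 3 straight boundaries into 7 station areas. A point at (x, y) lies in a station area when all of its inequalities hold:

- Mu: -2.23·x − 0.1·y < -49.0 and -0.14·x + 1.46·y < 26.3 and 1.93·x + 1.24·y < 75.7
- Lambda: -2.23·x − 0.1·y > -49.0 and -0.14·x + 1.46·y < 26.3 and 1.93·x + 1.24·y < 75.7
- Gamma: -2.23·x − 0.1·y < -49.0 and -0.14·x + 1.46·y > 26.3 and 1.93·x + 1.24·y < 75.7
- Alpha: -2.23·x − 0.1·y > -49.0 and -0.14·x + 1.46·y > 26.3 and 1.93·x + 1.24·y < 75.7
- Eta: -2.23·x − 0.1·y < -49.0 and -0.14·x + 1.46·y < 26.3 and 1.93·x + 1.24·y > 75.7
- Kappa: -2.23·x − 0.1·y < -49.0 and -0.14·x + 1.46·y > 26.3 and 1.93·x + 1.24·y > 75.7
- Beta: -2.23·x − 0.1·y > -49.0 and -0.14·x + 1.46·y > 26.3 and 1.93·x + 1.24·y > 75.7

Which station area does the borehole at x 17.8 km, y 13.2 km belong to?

-2.23·17.8 − 0.1·13.2 = -41.014, which is > -49.0
-0.14·17.8 + 1.46·13.2 = 16.780, which is < 26.3
1.93·17.8 + 1.24·13.2 = 50.722, which is < 75.7
This sign pattern matches Lambda.

Lambda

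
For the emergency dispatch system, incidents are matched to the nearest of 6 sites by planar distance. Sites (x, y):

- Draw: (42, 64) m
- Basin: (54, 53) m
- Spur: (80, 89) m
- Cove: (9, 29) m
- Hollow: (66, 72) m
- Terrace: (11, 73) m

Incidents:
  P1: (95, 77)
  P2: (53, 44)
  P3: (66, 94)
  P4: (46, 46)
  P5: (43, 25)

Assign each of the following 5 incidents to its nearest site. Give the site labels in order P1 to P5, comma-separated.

P1 → Spur (d²=369.00)
P2 → Basin (d²=82.00)
P3 → Spur (d²=221.00)
P4 → Basin (d²=113.00)
P5 → Basin (d²=905.00)

Spur, Basin, Spur, Basin, Basin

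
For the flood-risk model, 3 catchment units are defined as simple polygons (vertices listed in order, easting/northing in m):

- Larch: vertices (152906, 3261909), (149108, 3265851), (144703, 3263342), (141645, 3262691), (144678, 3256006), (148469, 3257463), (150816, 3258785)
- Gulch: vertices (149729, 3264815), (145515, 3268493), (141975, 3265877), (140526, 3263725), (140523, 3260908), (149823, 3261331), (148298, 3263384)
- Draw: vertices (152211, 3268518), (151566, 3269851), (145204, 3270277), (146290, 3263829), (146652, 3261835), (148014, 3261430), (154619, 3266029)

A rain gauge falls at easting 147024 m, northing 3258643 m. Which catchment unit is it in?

Cast a ray rightward from (147024, 3258643). For each polygon, the edges (by vertex number in listed order) whose endpoints lie on opposite sides of northing = 3258643, where each meets that height, and whether that is right or left of the point:
Larch: 4–5 at easting≈143481.6 (left), 6–7 at easting≈150563.9 (right) → 1 crossing.
Gulch: no edge straddles that height → 0 crossings.
Draw: no edge straddles that height → 0 crossings.
Only Larch has an odd count, so the point is inside Larch.

Larch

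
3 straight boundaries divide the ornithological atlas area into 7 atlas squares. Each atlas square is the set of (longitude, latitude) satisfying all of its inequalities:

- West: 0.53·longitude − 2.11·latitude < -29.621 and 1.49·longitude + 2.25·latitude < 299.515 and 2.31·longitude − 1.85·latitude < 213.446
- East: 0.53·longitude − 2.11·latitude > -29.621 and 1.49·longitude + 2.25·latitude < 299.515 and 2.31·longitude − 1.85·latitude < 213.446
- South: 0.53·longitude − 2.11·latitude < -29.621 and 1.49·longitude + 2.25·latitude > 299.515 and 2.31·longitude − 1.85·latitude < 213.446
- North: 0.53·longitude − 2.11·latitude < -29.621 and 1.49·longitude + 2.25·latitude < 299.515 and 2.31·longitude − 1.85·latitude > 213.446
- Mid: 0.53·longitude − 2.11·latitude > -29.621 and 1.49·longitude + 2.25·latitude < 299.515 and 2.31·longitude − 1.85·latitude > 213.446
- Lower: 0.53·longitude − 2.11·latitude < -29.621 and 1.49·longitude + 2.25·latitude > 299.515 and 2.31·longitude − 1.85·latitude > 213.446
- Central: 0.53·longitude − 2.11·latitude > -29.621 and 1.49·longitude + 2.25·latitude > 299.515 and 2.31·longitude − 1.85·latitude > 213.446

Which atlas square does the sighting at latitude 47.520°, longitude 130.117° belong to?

0.53·130.117 − 2.11·47.520 = -31.305, which is < -29.621
1.49·130.117 + 2.25·47.520 = 300.794, which is > 299.515
2.31·130.117 − 1.85·47.520 = 212.658, which is < 213.446
This sign pattern matches South.

South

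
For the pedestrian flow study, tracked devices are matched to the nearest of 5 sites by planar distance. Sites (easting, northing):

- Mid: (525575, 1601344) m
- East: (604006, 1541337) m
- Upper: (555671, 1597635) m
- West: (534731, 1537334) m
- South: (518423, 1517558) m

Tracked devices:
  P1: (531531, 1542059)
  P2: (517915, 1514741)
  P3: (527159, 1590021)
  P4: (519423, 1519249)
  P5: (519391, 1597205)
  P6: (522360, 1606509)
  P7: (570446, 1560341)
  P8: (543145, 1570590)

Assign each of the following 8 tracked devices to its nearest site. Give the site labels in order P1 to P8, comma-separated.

West, South, Mid, South, Mid, Mid, East, Upper

P1 → West (d²=32565625.00)
P2 → South (d²=8193553.00)
P3 → Mid (d²=130719385.00)
P4 → South (d²=3859481.00)
P5 → Mid (d²=55373177.00)
P6 → Mid (d²=37013450.00)
P7 → East (d²=1487425616.00)
P8 → Upper (d²=888332701.00)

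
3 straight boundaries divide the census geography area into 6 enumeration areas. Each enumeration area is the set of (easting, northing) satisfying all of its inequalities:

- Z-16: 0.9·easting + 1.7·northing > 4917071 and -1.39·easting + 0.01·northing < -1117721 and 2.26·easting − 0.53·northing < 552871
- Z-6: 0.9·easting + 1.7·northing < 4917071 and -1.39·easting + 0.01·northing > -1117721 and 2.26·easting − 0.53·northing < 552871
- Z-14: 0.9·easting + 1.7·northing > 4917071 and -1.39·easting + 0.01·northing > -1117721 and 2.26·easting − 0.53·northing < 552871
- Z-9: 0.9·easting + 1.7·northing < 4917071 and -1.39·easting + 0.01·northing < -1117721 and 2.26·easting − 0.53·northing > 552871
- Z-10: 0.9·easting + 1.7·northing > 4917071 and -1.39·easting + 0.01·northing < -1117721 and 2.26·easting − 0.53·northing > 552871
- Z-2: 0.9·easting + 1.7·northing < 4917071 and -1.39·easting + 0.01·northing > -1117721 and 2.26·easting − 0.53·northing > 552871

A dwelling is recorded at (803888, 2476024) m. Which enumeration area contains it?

Z-14

0.9·803888 + 1.7·2476024 = 4932740.000, which is > 4917071
-1.39·803888 + 0.01·2476024 = -1092644.080, which is > -1117721
2.26·803888 − 0.53·2476024 = 504494.160, which is < 552871
This sign pattern matches Z-14.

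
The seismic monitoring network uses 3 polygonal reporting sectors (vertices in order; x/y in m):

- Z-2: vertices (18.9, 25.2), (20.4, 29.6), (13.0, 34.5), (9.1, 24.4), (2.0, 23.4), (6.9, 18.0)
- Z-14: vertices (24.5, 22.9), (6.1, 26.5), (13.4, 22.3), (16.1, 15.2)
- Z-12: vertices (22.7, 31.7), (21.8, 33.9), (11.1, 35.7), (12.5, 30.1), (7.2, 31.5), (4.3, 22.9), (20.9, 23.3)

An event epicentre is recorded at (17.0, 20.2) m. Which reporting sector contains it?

Z-14

Cast a ray rightward from (17.0, 20.2). For each polygon, the edges (by vertex number in listed order) whose endpoints lie on opposite sides of y = 20.2, where each meets that height, and whether that is right or left of the point:
Z-2: 5–6 at x≈4.90 (left), 6–1 at x≈10.57 (left) → 0 crossings.
Z-14: 3–4 at x≈14.20 (left), 4–1 at x≈21.55 (right) → 1 crossing.
Z-12: no edge straddles that height → 0 crossings.
Only Z-14 has an odd count, so the point is inside Z-14.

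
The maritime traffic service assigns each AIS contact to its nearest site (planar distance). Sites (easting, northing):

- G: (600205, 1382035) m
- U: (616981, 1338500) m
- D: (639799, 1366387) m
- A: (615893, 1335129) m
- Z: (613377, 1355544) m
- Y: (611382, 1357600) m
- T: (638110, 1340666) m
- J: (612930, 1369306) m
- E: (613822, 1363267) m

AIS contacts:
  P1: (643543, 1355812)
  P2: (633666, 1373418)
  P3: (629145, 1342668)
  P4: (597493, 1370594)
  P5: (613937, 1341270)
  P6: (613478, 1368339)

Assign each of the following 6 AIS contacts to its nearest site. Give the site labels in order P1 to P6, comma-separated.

D, D, T, G, U, J

P1 → D (d²=125848161.00)
P2 → D (d²=87048650.00)
P3 → T (d²=84379229.00)
P4 → G (d²=138251425.00)
P5 → U (d²=16938836.00)
P6 → J (d²=1235393.00)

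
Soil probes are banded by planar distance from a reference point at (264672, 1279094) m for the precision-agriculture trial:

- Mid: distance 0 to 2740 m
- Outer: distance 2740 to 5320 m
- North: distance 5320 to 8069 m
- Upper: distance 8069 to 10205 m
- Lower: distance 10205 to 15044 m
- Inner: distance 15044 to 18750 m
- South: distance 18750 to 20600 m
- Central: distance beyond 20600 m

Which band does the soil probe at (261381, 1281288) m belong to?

Outer

Distance = √((261381−264672)² + (1281288−1279094)²) = √(10830681.000 + 4813636.000) = 3955.290 m.
2740 ≤ 3955.290 < 5320 → Outer.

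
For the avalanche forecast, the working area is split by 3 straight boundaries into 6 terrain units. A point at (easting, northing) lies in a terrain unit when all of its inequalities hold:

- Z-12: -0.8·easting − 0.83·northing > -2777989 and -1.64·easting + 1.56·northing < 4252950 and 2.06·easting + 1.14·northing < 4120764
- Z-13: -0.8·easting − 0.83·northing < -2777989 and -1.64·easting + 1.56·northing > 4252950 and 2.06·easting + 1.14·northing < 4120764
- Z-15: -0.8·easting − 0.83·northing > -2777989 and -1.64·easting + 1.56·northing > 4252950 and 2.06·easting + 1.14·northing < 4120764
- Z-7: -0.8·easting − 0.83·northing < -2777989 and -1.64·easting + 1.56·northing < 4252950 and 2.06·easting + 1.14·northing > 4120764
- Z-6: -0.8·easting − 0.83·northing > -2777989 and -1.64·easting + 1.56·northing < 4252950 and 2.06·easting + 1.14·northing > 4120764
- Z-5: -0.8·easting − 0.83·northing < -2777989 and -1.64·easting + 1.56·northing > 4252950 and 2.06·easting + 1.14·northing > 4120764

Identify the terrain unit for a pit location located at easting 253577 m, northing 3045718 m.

-0.8·253577 − 0.83·3045718 = -2730807.540, which is > -2777989
-1.64·253577 + 1.56·3045718 = 4335453.800, which is > 4252950
2.06·253577 + 1.14·3045718 = 3994487.140, which is < 4120764
This sign pattern matches Z-15.

Z-15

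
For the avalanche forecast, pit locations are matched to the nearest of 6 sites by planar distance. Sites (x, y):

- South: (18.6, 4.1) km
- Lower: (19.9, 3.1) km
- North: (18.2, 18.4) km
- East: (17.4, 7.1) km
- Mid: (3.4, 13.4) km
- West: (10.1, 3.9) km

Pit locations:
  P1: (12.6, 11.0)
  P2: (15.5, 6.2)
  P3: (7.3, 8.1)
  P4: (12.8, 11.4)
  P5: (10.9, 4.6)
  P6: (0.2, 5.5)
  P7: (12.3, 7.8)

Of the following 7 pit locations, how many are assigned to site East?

P1 → East
P2 → East
P3 → West
P4 → East
P5 → West
P6 → Mid
P7 → West
3 of the 7 go to East.

3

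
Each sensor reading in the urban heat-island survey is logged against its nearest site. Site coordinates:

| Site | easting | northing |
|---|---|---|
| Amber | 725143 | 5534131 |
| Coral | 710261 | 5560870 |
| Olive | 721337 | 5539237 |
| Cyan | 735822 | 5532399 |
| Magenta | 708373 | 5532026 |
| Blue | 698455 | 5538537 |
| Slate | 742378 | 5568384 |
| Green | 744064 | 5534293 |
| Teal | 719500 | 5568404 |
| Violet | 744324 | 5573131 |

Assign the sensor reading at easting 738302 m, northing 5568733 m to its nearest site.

Squared distances to each site:
Amber: 1370457685.000; Coral: 848124450.000; Olive: 1157825241.000; Cyan: 1326309956.000; Magenta: 2243148890.000; Blue: 2499581825.000; Slate: 16735577.000; Green: 1219314244.000; Teal: 353623445.000; Violet: 55606888.000.
Minimum at Slate.

Slate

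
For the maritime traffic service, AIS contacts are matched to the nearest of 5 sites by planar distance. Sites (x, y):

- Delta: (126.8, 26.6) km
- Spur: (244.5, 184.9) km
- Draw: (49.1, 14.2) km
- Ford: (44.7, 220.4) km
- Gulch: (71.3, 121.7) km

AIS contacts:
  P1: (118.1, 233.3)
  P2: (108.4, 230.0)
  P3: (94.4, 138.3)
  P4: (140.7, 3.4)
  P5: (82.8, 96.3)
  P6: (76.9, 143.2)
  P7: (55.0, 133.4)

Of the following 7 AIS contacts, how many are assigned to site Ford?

2

P1 → Ford
P2 → Ford
P3 → Gulch
P4 → Delta
P5 → Gulch
P6 → Gulch
P7 → Gulch
2 of the 7 go to Ford.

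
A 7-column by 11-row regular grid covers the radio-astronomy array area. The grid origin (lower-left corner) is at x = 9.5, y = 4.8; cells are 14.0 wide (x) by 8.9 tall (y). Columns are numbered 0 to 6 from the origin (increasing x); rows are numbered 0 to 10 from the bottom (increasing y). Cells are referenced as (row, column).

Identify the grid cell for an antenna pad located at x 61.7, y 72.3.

Column index: ⌊(61.7 − 9.5) / 14.0⌋ = ⌊3.729⌋ = 3
Row offset from origin: ⌊(72.3 − 4.8) / 8.9⌋ = ⌊7.584⌋ = 7 → row 7

(7, 3)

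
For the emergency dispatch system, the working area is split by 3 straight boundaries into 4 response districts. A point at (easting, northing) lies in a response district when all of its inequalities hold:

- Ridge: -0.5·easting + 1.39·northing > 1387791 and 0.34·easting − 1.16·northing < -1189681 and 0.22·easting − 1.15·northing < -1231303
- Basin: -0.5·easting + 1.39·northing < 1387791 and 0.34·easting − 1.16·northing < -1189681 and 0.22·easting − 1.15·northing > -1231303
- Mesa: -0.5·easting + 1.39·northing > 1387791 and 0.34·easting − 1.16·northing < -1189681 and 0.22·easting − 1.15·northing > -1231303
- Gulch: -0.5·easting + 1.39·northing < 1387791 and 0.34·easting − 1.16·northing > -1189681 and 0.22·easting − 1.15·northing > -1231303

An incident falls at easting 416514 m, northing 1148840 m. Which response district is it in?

Mesa

-0.5·416514 + 1.39·1148840 = 1388630.600, which is > 1387791
0.34·416514 − 1.16·1148840 = -1191039.640, which is < -1189681
0.22·416514 − 1.15·1148840 = -1229532.920, which is > -1231303
This sign pattern matches Mesa.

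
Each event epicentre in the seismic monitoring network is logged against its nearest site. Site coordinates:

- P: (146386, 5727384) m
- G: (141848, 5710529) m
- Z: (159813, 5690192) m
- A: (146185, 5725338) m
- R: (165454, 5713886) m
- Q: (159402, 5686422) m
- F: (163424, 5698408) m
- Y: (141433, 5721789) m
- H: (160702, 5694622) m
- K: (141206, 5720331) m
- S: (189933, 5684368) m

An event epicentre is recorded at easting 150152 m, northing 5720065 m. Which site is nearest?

Squared distances to each site:
P: 67750517.000; G: 159891712.000; Z: 985731050.000; A: 43541618.000; R: 272331245.000; Q: 1217413949.000; F: 645171633.000; Y: 78993137.000; H: 758648749.000; K: 80101672.000; S: 2856803770.000.
Minimum at A.

A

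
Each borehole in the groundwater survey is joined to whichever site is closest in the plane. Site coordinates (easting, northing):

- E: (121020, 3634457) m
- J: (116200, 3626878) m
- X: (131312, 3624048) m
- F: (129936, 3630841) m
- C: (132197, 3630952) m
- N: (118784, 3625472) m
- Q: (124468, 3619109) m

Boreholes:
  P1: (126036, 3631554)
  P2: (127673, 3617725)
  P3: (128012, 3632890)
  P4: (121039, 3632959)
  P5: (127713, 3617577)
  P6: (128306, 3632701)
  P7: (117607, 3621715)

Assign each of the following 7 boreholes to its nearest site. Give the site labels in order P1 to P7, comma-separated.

P1 → F (d²=15718369.00)
P2 → Q (d²=12187481.00)
P3 → F (d²=7900177.00)
P4 → E (d²=2244365.00)
P5 → Q (d²=12877049.00)
P6 → F (d²=6116500.00)
P7 → N (d²=15500378.00)

F, Q, F, E, Q, F, N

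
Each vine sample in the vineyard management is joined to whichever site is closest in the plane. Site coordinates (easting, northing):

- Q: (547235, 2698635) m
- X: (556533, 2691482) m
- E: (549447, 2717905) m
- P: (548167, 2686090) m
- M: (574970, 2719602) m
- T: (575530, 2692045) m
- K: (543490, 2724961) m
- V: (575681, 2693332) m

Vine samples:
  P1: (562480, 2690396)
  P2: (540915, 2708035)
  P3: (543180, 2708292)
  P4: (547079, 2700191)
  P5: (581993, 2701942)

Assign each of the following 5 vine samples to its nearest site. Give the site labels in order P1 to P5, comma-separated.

P1 → X (d²=36546205.00)
P2 → Q (d²=128302400.00)
P3 → Q (d²=109700674.00)
P4 → Q (d²=2445472.00)
P5 → V (d²=113973444.00)

X, Q, Q, Q, V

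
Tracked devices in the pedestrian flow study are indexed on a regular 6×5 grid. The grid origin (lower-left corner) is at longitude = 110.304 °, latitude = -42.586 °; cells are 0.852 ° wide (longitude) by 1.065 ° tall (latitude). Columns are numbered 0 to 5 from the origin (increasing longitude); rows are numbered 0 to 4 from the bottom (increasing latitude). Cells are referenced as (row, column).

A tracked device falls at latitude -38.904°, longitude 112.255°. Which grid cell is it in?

(3, 2)

Column index: ⌊(112.255 − 110.304) / 0.852⌋ = ⌊2.290⌋ = 2
Row offset from origin: ⌊(-38.904 − -42.586) / 1.065⌋ = ⌊3.457⌋ = 3 → row 3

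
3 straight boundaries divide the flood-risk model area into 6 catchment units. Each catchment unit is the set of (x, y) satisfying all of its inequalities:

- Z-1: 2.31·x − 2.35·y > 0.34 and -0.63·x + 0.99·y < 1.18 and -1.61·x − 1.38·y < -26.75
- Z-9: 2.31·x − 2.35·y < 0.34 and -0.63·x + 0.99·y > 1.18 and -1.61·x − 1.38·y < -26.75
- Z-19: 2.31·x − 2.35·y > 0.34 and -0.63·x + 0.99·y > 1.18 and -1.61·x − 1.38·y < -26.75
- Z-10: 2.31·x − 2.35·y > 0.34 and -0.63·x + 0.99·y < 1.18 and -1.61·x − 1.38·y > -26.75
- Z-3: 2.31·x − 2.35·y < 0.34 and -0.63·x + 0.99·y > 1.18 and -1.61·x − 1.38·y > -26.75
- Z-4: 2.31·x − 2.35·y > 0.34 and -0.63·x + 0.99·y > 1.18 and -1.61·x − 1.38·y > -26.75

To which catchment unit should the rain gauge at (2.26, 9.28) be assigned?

Z-3

2.31·2.26 − 2.35·9.28 = -16.587, which is < 0.34
-0.63·2.26 + 0.99·9.28 = 7.763, which is > 1.18
-1.61·2.26 − 1.38·9.28 = -16.445, which is > -26.75
This sign pattern matches Z-3.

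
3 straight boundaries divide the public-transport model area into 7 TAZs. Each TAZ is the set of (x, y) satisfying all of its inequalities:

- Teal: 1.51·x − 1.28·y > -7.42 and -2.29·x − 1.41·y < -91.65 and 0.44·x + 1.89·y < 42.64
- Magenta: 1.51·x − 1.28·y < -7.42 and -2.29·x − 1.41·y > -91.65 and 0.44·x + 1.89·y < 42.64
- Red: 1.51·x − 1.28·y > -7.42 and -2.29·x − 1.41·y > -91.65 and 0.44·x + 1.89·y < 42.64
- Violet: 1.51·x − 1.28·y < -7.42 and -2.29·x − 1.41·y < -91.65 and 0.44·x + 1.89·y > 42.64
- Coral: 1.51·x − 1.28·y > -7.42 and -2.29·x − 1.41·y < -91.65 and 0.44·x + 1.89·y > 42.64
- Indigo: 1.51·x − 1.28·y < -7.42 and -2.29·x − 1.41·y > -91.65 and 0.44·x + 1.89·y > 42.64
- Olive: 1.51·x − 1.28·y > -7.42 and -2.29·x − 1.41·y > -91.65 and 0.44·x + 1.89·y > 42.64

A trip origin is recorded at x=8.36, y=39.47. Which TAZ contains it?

Indigo

1.51·8.36 − 1.28·39.47 = -37.898, which is < -7.42
-2.29·8.36 − 1.41·39.47 = -74.797, which is > -91.65
0.44·8.36 + 1.89·39.47 = 78.277, which is > 42.64
This sign pattern matches Indigo.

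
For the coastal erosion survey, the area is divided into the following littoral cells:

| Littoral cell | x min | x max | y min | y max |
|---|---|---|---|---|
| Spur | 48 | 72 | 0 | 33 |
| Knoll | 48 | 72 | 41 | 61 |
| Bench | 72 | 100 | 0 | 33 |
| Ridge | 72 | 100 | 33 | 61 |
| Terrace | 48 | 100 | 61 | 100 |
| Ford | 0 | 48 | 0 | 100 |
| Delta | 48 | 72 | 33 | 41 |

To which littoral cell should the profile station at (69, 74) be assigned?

Terrace

The point has x = 69 and y = 74.
Only Terrace satisfies 48 ≤ x ≤ 100 and 61 ≤ y ≤ 100.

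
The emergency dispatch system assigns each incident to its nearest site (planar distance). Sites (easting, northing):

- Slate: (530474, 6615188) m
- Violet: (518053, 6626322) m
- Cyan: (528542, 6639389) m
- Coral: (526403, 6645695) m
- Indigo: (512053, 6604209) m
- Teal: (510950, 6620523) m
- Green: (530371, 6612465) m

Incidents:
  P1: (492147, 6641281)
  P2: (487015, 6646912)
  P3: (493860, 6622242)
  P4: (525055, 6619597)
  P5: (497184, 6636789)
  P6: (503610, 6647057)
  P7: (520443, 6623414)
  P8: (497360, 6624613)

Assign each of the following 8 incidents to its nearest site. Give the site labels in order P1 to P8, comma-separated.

Teal, Teal, Teal, Slate, Teal, Coral, Violet, Teal

P1 → Teal (d²=784447373.00)
P2 → Teal (d²=1269263546.00)
P3 → Teal (d²=295023061.00)
P4 → Slate (d²=48804842.00)
P5 → Teal (d²=454085512.00)
P6 → Coral (d²=521375893.00)
P7 → Violet (d²=14168564.00)
P8 → Teal (d²=201416200.00)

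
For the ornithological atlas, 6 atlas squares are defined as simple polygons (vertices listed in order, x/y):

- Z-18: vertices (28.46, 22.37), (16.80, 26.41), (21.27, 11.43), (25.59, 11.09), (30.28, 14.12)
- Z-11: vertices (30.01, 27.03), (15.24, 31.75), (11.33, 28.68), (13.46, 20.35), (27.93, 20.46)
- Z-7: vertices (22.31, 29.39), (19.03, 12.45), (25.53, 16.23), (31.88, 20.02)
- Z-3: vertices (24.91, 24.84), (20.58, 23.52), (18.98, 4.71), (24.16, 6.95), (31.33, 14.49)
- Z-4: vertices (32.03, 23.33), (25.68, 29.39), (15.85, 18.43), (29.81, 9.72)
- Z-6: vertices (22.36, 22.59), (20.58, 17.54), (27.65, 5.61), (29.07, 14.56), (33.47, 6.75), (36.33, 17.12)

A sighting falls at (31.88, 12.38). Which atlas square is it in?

Z-6

Cast a ray rightward from (31.88, 12.38). For each polygon, the edges (by vertex number in listed order) whose endpoints lie on opposite sides of y = 12.38, where each meets that height, and whether that is right or left of the point:
Z-18: 2–3 at x≈20.987 (left), 4–5 at x≈27.587 (left) → 0 crossings.
Z-11: no edge straddles that height → 0 crossings.
Z-7: no edge straddles that height → 0 crossings.
Z-3: 2–3 at x≈19.632 (left), 4–5 at x≈29.324 (left) → 0 crossings.
Z-4: 3–4 at x≈25.547 (left), 4–1 at x≈30.244 (left) → 0 crossings.
Z-6: 2–3 at x≈23.638 (left), 3–4 at x≈28.724 (left), 4–5 at x≈30.298 (left), 5–6 at x≈35.023 (right) → 1 crossing.
Only Z-6 has an odd count, so the point is inside Z-6.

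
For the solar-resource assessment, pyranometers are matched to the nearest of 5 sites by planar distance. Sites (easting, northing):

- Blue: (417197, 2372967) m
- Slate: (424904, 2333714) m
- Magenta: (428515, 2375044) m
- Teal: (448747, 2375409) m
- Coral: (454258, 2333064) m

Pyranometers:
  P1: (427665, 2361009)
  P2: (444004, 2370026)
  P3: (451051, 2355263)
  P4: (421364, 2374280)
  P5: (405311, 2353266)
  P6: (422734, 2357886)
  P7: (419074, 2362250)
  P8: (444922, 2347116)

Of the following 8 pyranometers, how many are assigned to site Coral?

1

P1 → Magenta
P2 → Teal
P3 → Teal
P4 → Blue
P5 → Blue
P6 → Blue
P7 → Blue
P8 → Coral
1 of the 8 goes to Coral.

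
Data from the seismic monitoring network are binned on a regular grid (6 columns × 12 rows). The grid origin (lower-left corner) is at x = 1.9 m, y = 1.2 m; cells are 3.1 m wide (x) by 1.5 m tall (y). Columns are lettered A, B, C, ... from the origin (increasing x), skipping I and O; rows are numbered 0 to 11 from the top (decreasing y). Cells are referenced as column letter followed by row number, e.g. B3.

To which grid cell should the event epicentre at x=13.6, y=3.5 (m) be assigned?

D10

Column index: ⌊(13.6 − 1.9) / 3.1⌋ = ⌊3.774⌋ = 3 → column D
Row offset from origin: ⌊(3.5 − 1.2) / 1.5⌋ = ⌊1.533⌋ = 1 → row 10 (counted from top)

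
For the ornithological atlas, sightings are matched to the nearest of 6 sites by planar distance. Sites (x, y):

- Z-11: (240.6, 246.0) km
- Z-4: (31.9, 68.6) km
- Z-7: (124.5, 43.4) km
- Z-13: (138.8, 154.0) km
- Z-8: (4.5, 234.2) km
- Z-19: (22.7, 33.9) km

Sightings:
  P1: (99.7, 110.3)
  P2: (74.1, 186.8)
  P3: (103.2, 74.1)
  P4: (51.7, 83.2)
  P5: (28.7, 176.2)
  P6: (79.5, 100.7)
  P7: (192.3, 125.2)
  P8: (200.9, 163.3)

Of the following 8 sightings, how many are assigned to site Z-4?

2

P1 → Z-13
P2 → Z-13
P3 → Z-7
P4 → Z-4
P5 → Z-8
P6 → Z-4
P7 → Z-13
P8 → Z-13
2 of the 8 go to Z-4.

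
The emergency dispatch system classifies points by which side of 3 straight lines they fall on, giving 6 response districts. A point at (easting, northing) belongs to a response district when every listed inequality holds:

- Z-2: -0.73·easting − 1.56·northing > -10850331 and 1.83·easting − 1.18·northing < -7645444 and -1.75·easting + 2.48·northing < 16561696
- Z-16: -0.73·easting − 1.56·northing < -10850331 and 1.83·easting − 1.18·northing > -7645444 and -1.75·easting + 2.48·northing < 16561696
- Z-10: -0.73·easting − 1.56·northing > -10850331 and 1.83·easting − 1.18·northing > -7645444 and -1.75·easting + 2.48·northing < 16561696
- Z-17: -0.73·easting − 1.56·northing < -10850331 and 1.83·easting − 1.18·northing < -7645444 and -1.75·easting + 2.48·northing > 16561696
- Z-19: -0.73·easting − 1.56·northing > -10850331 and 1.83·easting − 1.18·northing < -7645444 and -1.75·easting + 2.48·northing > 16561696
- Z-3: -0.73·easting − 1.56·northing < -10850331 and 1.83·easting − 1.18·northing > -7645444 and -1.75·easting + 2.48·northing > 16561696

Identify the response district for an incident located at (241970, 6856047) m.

Z-17

-0.73·241970 − 1.56·6856047 = -10872071.420, which is < -10850331
1.83·241970 − 1.18·6856047 = -7647330.360, which is < -7645444
-1.75·241970 + 2.48·6856047 = 16579549.060, which is > 16561696
This sign pattern matches Z-17.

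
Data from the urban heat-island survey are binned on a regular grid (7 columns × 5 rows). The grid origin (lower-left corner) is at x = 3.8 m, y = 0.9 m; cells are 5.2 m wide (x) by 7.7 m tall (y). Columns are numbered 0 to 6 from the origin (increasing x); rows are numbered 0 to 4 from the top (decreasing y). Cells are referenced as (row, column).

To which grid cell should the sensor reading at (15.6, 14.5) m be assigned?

(3, 2)

Column index: ⌊(15.6 − 3.8) / 5.2⌋ = ⌊2.269⌋ = 2
Row offset from origin: ⌊(14.5 − 0.9) / 7.7⌋ = ⌊1.766⌋ = 1 → row 3 (counted from top)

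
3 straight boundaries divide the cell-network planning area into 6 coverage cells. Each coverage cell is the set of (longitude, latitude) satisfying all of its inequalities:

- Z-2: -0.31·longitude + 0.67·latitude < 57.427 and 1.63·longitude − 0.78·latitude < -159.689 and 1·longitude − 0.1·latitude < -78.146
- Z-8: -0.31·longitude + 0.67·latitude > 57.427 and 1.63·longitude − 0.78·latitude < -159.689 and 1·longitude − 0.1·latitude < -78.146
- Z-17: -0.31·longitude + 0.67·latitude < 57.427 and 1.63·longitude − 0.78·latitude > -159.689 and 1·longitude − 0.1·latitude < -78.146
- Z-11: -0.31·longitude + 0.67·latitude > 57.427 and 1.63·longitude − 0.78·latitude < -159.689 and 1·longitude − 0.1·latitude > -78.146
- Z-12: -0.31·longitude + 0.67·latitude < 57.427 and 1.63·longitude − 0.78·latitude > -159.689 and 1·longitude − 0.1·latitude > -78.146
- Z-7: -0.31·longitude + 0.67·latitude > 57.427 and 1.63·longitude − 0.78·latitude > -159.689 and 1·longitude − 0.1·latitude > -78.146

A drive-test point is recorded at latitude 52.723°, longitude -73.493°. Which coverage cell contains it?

-0.31·-73.493 + 0.67·52.723 = 58.107, which is > 57.427
1.63·-73.493 − 0.78·52.723 = -160.918, which is < -159.689
1·-73.493 − 0.1·52.723 = -78.765, which is < -78.146
This sign pattern matches Z-8.

Z-8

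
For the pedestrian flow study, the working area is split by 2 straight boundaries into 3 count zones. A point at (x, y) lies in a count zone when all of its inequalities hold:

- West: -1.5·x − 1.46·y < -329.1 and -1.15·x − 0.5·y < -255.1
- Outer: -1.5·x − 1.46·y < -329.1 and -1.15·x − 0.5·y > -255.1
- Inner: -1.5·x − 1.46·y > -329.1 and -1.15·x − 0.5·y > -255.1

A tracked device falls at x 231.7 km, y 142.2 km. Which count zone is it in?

West

-1.5·231.7 − 1.46·142.2 = -555.162, which is < -329.1
-1.15·231.7 − 0.5·142.2 = -337.555, which is < -255.1
This sign pattern matches West.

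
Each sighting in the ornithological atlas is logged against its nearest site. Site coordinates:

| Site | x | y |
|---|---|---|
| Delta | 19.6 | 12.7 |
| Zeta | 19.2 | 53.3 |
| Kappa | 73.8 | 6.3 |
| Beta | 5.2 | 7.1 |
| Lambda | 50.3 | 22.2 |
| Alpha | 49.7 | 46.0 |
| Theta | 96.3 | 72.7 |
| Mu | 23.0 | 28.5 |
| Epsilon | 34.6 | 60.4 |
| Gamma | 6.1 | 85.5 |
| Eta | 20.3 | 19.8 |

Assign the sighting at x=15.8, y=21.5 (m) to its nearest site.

Squared distances to each site:
Delta: 91.880; Zeta: 1022.800; Kappa: 3595.040; Beta: 319.720; Lambda: 1190.740; Alpha: 1749.460; Theta: 9101.690; Mu: 100.840; Epsilon: 1866.650; Gamma: 4190.090; Eta: 23.140.
Minimum at Eta.

Eta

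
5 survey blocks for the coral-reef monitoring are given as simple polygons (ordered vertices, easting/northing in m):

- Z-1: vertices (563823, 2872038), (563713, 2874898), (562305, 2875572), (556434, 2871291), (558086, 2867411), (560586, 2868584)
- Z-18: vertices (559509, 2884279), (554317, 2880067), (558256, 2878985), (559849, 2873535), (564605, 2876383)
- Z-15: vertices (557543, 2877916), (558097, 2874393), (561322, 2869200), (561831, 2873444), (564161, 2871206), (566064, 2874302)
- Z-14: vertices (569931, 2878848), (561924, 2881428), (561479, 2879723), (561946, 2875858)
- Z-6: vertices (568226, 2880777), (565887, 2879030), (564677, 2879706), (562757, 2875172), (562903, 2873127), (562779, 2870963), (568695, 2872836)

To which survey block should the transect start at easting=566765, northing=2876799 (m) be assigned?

Cast a ray rightward from (566765, 2876799). For each polygon, the edges (by vertex number in listed order) whose endpoints lie on opposite sides of northing = 2876799, where each meets that height, and whether that is right or left of the point:
Z-1: no edge straddles that height → 0 crossings.
Z-18: 3–4 at easting≈558895.0 (left), 5–1 at easting≈564336.5 (left) → 0 crossings.
Z-15: 1–2 at easting≈557718.7 (left), 6–1 at easting≈560176.6 (left) → 0 crossings.
Z-14: 3–4 at easting≈561832.3 (left), 4–1 at easting≈564459.0 (left) → 0 crossings.
Z-6: 3–4 at easting≈563446.0 (left), 7–1 at easting≈568460.9 (right) → 1 crossing.
Only Z-6 has an odd count, so the point is inside Z-6.

Z-6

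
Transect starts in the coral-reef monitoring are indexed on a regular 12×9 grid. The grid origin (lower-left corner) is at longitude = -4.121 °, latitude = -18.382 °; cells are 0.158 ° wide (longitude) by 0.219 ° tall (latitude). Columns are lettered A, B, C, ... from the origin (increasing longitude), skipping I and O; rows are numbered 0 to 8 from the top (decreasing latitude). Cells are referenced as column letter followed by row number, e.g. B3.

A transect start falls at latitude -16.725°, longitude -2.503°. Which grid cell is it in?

L1

Column index: ⌊(-2.503 − -4.121) / 0.158⌋ = ⌊10.241⌋ = 10 → column L
Row offset from origin: ⌊(-16.725 − -18.382) / 0.219⌋ = ⌊7.566⌋ = 7 → row 1 (counted from top)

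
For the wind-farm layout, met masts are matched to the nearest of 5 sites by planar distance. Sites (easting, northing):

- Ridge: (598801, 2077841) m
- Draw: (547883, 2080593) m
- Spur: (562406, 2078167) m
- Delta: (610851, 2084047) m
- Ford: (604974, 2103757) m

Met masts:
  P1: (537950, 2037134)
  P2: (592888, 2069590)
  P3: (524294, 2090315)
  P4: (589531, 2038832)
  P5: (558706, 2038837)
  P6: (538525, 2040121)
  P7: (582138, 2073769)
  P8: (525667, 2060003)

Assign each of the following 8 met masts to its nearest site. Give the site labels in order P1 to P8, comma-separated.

Draw, Ridge, Draw, Ridge, Spur, Draw, Ridge, Draw

P1 → Draw (d²=1987349170.00)
P2 → Ridge (d²=103042570.00)
P3 → Draw (d²=650958205.00)
P4 → Ridge (d²=1607634981.00)
P5 → Spur (d²=1560538900.00)
P6 → Draw (d²=1725554948.00)
P7 → Ridge (d²=294236753.00)
P8 → Draw (d²=917498756.00)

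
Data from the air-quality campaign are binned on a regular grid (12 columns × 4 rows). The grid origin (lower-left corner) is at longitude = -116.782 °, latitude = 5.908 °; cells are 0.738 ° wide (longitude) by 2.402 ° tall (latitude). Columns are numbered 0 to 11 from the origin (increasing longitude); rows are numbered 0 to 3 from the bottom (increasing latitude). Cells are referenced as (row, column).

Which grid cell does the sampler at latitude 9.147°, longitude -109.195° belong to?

Column index: ⌊(-109.195 − -116.782) / 0.738⌋ = ⌊10.280⌋ = 10
Row offset from origin: ⌊(9.147 − 5.908) / 2.402⌋ = ⌊1.348⌋ = 1 → row 1

(1, 10)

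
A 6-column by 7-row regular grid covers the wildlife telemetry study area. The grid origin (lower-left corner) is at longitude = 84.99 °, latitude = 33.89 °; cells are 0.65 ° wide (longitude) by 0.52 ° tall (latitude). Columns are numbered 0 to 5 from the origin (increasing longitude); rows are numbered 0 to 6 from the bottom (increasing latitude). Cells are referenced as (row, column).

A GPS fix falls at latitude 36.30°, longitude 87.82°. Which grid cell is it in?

Column index: ⌊(87.82 − 84.99) / 0.65⌋ = ⌊4.354⌋ = 4
Row offset from origin: ⌊(36.30 − 33.89) / 0.52⌋ = ⌊4.635⌋ = 4 → row 4

(4, 4)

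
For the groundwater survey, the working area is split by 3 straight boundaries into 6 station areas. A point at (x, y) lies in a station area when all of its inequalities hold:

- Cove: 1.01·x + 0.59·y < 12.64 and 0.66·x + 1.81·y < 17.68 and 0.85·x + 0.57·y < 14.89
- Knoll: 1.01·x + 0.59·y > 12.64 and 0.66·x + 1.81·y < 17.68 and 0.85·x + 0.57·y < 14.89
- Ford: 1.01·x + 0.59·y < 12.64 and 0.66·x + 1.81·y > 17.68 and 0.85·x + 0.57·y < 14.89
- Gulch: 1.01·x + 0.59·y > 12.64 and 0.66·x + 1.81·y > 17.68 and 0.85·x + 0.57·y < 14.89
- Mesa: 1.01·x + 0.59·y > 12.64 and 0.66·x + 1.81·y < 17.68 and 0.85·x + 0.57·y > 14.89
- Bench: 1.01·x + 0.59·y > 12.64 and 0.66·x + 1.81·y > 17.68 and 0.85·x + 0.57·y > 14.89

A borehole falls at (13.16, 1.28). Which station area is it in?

Knoll

1.01·13.16 + 0.59·1.28 = 14.047, which is > 12.64
0.66·13.16 + 1.81·1.28 = 11.002, which is < 17.68
0.85·13.16 + 0.57·1.28 = 11.916, which is < 14.89
This sign pattern matches Knoll.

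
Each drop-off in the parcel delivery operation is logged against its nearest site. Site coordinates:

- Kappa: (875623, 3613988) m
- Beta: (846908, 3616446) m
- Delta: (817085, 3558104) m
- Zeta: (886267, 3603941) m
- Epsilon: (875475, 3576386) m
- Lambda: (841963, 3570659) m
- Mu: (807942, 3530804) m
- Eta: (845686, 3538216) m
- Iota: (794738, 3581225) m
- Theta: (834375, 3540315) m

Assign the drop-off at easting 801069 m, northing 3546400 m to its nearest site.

Squared distances to each site:
Kappa: 10126436660.000; Beta: 7007656037.000; Delta: 393495872.000; Zeta: 10569665885.000; Epsilon: 6435413032.000; Lambda: 2260818317.000; Mu: 290473345.000; Eta: 2057654545.000; Iota: 1252862186.000; Theta: 1146316861.000.
Minimum at Mu.

Mu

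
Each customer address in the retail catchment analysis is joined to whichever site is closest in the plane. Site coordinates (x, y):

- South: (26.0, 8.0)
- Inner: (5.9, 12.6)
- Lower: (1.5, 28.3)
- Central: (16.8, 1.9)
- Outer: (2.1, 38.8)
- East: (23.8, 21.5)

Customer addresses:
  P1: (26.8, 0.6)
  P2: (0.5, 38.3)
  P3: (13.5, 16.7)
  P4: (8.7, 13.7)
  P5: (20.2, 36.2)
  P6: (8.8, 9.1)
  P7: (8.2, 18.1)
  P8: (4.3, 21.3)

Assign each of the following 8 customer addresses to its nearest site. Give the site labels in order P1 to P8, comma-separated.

P1 → South (d²=55.40)
P2 → Outer (d²=2.81)
P3 → Inner (d²=74.57)
P4 → Inner (d²=9.05)
P5 → East (d²=229.05)
P6 → Inner (d²=20.66)
P7 → Inner (d²=35.54)
P8 → Lower (d²=56.84)

South, Outer, Inner, Inner, East, Inner, Inner, Lower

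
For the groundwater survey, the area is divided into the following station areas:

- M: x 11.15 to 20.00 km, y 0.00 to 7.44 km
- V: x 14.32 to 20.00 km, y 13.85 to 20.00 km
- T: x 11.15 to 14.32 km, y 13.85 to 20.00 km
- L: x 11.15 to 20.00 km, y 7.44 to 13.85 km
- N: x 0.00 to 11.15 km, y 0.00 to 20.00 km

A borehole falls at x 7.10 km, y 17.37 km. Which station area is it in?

N

The point has x = 7.10 and y = 17.37.
Only N satisfies 0.00 ≤ x ≤ 11.15 and 0.00 ≤ y ≤ 20.00.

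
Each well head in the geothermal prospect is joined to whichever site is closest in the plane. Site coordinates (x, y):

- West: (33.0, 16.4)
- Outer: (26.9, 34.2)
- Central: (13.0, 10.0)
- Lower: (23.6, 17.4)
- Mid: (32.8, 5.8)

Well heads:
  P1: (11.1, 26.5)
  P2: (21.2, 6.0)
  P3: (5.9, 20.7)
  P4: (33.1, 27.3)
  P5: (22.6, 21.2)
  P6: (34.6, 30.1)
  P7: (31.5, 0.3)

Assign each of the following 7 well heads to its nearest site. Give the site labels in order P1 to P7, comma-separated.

P1 → Lower (d²=239.06)
P2 → Central (d²=83.24)
P3 → Central (d²=164.90)
P4 → Outer (d²=86.05)
P5 → Lower (d²=15.44)
P6 → Outer (d²=76.10)
P7 → Mid (d²=31.94)

Lower, Central, Central, Outer, Lower, Outer, Mid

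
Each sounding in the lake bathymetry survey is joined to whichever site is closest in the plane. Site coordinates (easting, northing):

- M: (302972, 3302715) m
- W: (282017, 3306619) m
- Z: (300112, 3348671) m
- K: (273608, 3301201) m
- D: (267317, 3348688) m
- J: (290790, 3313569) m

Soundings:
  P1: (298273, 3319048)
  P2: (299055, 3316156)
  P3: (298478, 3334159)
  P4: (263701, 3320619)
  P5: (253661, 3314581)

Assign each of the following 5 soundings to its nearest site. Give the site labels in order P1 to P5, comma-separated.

P1 → J (d²=86014730.00)
P2 → J (d²=75002794.00)
P3 → Z (d²=213268100.00)
P4 → K (d²=475207373.00)
P5 → K (d²=576907209.00)

J, J, Z, K, K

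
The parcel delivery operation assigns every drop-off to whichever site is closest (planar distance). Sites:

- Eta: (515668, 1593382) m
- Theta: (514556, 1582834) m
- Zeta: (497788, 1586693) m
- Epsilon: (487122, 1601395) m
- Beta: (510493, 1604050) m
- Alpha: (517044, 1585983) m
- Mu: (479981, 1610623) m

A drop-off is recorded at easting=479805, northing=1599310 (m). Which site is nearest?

Squared distances to each site:
Eta: 1321295953.000; Theta: 1479090577.000; Zeta: 482576978.000; Epsilon: 57885714.000; Beta: 964220944.000; Alpha: 1564352050.000; Mu: 128014945.000.
Minimum at Epsilon.

Epsilon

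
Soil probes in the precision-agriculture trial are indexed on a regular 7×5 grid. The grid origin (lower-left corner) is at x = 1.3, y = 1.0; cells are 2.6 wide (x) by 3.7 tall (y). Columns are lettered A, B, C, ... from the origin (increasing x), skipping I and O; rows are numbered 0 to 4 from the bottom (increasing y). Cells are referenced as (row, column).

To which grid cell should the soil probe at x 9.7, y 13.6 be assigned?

Column index: ⌊(9.7 − 1.3) / 2.6⌋ = ⌊3.231⌋ = 3 → column D
Row offset from origin: ⌊(13.6 − 1.0) / 3.7⌋ = ⌊3.405⌋ = 3 → row 3

(3, D)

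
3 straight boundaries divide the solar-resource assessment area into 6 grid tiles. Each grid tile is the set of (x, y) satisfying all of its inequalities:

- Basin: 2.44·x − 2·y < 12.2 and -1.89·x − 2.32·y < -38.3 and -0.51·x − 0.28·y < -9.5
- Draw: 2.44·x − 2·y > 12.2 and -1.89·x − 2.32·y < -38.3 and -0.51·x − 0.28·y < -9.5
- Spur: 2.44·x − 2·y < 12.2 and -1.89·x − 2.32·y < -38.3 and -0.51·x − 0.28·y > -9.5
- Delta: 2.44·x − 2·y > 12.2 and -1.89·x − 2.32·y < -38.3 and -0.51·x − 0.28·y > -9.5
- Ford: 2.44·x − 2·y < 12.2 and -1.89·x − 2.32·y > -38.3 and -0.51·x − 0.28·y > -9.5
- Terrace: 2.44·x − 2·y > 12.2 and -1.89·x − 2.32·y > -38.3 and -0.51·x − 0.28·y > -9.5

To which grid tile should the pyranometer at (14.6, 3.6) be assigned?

Terrace

2.44·14.6 − 2·3.6 = 28.424, which is > 12.2
-1.89·14.6 − 2.32·3.6 = -35.946, which is > -38.3
-0.51·14.6 − 0.28·3.6 = -8.454, which is > -9.5
This sign pattern matches Terrace.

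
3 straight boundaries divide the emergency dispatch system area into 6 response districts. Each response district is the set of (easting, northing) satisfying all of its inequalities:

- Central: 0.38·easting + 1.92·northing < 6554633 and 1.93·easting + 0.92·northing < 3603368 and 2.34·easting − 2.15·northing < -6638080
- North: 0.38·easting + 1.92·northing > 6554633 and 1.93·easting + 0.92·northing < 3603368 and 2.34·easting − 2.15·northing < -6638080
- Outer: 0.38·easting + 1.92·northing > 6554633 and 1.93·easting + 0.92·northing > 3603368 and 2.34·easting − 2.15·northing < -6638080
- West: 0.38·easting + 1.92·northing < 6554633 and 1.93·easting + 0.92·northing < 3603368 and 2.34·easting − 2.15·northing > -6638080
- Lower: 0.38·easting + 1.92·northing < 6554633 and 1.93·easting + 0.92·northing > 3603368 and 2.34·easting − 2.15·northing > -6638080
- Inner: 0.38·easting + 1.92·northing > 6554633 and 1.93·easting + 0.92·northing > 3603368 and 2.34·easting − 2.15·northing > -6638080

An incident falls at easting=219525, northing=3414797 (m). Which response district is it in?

North

0.38·219525 + 1.92·3414797 = 6639829.740, which is > 6554633
1.93·219525 + 0.92·3414797 = 3565296.490, which is < 3603368
2.34·219525 − 2.15·3414797 = -6828125.050, which is < -6638080
This sign pattern matches North.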